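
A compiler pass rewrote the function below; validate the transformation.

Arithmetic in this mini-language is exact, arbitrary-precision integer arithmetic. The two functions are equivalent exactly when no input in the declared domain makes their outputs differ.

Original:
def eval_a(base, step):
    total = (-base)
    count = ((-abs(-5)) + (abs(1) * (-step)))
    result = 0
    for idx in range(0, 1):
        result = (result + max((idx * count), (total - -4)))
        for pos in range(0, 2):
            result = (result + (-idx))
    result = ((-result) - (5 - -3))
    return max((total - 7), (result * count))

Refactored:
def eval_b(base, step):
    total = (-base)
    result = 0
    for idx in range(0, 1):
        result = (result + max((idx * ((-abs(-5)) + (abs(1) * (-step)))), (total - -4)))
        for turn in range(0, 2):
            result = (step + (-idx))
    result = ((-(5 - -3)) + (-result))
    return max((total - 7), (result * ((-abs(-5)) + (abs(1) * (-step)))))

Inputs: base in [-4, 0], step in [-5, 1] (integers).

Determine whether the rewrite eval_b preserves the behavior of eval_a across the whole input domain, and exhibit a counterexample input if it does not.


The rewrite breaks on base=-4, step=-4, where the results are 16 and 4.
eval_a: total=4, then count=-1, then result=0, then (idx=0), then result=8, then (pos=0), then result=8, then (pos=1), then result=8, then result=-16, then returns 16
eval_b: total=4, then result=0, then (idx=0), then result=8, then (turn=0), then result=-4, then (turn=1), then result=-4, then result=-4, then returns 4
verdict: not equivalent; witness: base=-4, step=-4


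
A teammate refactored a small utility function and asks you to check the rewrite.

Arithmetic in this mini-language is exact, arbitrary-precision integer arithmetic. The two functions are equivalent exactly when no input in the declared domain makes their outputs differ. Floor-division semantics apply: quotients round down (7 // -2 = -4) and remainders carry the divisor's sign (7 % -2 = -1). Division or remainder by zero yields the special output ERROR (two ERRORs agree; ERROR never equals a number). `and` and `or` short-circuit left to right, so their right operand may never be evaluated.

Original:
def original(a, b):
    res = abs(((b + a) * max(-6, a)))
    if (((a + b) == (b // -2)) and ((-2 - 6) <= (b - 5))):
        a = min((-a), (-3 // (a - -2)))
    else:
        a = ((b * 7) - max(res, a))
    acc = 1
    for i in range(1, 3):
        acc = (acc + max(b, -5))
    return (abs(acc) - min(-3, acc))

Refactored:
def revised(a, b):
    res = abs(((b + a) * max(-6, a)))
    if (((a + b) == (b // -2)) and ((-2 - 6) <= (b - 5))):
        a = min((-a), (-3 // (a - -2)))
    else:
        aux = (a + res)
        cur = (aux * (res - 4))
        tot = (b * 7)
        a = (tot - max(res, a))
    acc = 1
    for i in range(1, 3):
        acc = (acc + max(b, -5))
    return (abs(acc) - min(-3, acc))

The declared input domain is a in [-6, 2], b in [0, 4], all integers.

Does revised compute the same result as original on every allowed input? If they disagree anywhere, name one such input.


Comparing the listings, the differences include: arithmetic usage differs, statement counts differ, constant usage differs, local variable names differ.
Tracing a=1, b=2: original: res = 3; (((a + b) == (b // -2)) and ((-2 - 6) <= (b - 5))) -> false; a = 11; acc = 1; [i=1]; acc = 3; [i=2]; acc = 5; return 8 | revised: res = 3; (((a + b) == (b // -2)) and ((-2 - 6) <= (b - 5))) -> false; aux = 4; cur = -4; tot = 14; a = 11; acc = 1; [i=1]; acc = 3; [i=2]; acc = 5; return 8 — matching result 8.
Sweeping the whole domain (45 inputs) finds no disagreement.
verdict: equivalent


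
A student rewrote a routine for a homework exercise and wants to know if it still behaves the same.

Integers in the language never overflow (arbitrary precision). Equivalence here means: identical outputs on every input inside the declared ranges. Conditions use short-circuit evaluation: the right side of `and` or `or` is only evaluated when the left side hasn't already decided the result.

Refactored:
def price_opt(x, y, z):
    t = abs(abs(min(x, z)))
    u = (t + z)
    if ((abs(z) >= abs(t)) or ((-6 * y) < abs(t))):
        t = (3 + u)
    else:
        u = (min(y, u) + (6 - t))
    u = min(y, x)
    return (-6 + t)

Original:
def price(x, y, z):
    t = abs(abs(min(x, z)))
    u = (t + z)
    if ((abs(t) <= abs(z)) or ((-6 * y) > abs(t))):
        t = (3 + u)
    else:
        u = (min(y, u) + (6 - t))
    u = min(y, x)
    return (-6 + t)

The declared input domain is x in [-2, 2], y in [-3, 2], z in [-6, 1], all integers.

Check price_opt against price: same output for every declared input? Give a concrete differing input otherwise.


These are not equivalent — on x=-2, y=-3, z=-1 the outputs split (-2 vs -4).
price: t = 2; u = 1; ((abs(t) <= abs(z)) or ((-6 * y) > abs(t))) -> true; t = 4; u = -3; return -2
price_opt: t = 2; u = 1; ((abs(z) >= abs(t)) or ((-6 * y) < abs(t))) -> false; u = 1; u = -3; return -4
verdict: not equivalent; witness: x=-2, y=-3, z=-1


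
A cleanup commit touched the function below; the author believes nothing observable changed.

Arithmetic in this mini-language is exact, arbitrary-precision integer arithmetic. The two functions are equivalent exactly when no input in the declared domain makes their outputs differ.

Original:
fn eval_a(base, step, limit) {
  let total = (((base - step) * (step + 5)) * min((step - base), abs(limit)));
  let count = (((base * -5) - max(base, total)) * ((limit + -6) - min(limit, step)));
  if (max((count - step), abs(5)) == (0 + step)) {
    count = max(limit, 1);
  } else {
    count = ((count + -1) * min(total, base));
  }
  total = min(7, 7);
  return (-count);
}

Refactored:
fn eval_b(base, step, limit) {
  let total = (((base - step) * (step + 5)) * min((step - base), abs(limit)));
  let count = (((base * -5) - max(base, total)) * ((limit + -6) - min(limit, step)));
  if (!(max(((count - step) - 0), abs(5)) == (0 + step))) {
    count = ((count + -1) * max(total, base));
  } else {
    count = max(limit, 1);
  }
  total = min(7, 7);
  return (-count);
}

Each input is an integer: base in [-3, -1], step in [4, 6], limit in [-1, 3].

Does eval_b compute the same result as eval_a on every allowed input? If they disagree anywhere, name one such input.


These are not equivalent — on base=-3, step=4, limit=-1 the outputs split (-6867 vs -327).
eval_a: total becomes -63; next count becomes -108; next (max((count - step), abs(5)) == (0 + step)) evaluates to false; next count becomes 6867; next total becomes 7; next final value -6867
eval_b: total becomes -63; next count becomes -108; next (!(max(((count - step) - 0), abs(5)) == (0 + step))) evaluates to true; next count becomes 327; next total becomes 7; next final value -327
verdict: not equivalent; witness: base=-3, step=4, limit=-1


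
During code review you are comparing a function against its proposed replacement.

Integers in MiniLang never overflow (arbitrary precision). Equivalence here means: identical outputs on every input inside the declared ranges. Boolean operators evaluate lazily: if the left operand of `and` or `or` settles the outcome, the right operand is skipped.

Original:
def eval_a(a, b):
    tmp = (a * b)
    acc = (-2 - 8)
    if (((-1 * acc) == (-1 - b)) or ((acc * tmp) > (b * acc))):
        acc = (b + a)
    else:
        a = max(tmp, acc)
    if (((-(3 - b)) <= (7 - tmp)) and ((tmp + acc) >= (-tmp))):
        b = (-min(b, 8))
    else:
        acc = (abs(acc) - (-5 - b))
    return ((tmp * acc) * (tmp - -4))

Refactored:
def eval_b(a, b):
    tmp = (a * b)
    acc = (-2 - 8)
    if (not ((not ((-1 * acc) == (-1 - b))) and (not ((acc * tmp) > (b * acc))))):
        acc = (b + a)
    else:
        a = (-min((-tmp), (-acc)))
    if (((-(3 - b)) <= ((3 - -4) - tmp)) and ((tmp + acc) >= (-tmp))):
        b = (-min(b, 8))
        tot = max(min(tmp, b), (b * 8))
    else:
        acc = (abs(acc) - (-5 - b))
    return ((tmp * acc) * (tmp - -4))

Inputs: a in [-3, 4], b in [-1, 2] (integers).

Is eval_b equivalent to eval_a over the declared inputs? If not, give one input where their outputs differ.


Reading the diff, among the changes: local variable names differ; also constant usage differs; also statement counts differ; also arithmetic usage differs; also boolean connective usage differs; also min/max/abs usage differs.
Tracing a=-2, b=-1: eval_a: tmp becomes 2; next acc becomes -10; next (((-1 * acc) == (-1 - b)) or ((acc * tmp) > (b * acc))) evaluates to false; next a becomes 2; next (((-(3 - b)) <= (7 - tmp)) and ((tmp + acc) >= (-tmp))) evaluates to false; next acc becomes 14; next final value 168 | eval_b: tmp becomes 2; next acc becomes -10; next (not ((not ((-1 * acc) == (-1 - b))) and (not ((acc * tmp) > (b * acc))))) evaluates to false; next a becomes 2; next (((-(3 - b)) <= ((3 - -4) - tmp)) and ((tmp + acc) >= (-tmp))) evaluates to false; next acc becomes 14; next final value 168 — matching result 168.
An exhaustive pass over the 32 declared inputs shows identical outputs.
verdict: equivalent


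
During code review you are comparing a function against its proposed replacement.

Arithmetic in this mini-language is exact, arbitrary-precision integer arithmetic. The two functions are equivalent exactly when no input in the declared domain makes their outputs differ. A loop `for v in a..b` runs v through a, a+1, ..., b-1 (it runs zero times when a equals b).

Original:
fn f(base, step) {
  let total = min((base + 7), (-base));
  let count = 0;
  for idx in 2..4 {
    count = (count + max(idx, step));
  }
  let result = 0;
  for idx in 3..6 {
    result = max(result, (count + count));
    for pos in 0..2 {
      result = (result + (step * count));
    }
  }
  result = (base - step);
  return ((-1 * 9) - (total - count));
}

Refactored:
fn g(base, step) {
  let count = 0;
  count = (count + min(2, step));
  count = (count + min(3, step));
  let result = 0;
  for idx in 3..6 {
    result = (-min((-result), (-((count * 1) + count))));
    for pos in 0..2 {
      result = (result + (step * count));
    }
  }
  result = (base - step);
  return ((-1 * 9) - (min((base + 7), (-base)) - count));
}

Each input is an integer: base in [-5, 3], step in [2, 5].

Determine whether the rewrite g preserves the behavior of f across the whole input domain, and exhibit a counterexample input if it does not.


These are not equivalent — on base=-5, step=2 the outputs split (-6 vs -7).
f: total becomes 2; next count becomes 0; next at idx=2:; next count becomes 2; next at idx=3:; next count becomes 5; next result becomes 0; next at idx=3:; next result becomes 10; next at pos=0:; next result becomes 20; next at pos=1:; next result becomes 30; next at idx=4:; next result becomes 30; next at pos=0:; next result becomes 40; next at pos=1:; next result becomes 50; next at idx=5:; next result becomes 50; next at pos=0:; next result becomes 60; next at pos=1:; next result becomes 70; next result becomes -7; next final value -6
g: count becomes 0; next count becomes 2; next count becomes 4; next result becomes 0; next at idx=3:; next result becomes 8; next at pos=0:; next result becomes 16; next at pos=1:; next result becomes 24; next at idx=4:; next result becomes 24; next at pos=0:; next result becomes 32; next at pos=1:; next result becomes 40; next at idx=5:; next result becomes 40; next at pos=0:; next result becomes 48; next at pos=1:; next result becomes 56; next result becomes -7; next final value -7
verdict: not equivalent; witness: base=-5, step=2


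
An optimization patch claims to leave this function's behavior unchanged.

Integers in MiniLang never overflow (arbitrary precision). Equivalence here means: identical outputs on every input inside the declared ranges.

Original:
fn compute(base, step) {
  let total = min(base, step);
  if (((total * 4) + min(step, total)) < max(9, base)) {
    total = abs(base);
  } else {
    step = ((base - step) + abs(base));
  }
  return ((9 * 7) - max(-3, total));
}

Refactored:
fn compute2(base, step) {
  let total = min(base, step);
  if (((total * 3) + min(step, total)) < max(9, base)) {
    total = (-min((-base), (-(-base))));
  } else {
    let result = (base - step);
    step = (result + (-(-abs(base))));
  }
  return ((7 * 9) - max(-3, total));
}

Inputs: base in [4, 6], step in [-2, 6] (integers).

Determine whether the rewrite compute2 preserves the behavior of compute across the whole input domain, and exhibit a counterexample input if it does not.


base=4, step=2 yields 61 from compute but 59 from compute2.
verdict: not equivalent; witness: base=4, step=2


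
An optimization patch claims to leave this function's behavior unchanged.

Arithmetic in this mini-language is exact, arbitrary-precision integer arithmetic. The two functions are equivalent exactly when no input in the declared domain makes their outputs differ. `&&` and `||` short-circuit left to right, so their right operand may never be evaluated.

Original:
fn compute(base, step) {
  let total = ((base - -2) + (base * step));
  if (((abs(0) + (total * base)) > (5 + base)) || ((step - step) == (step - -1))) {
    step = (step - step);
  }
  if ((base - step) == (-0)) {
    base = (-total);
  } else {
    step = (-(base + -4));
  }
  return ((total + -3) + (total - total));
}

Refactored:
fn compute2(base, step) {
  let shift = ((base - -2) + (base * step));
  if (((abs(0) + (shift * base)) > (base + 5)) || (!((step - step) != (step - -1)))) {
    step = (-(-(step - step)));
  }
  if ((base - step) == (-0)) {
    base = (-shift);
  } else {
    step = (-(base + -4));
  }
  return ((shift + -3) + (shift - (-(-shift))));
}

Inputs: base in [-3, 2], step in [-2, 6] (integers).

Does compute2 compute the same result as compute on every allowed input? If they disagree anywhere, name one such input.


Comparing the listings, the differences include: comparison usage differs, and local variable names differ, and boolean connective usage differs.
As a probe, take base=-1, step=1: compute runs total becomes 0; next (((abs(0) + (total * base)) > (5 + base)) || ((step - step) == (step - -1))) evaluates to false; next ((base - step) == (-0)) evaluates to false; next step becomes 5; next final value -3; compute2 runs shift becomes 0; next (((abs(0) + (shift * base)) > (base + 5)) || (!((step - step) != (step - -1)))) evaluates to false; next ((base - step) == (-0)) evaluates to false; next step becomes 5; next final value -3; both end at -3.
Sweeping the whole domain (54 inputs) finds no disagreement.
verdict: equivalent


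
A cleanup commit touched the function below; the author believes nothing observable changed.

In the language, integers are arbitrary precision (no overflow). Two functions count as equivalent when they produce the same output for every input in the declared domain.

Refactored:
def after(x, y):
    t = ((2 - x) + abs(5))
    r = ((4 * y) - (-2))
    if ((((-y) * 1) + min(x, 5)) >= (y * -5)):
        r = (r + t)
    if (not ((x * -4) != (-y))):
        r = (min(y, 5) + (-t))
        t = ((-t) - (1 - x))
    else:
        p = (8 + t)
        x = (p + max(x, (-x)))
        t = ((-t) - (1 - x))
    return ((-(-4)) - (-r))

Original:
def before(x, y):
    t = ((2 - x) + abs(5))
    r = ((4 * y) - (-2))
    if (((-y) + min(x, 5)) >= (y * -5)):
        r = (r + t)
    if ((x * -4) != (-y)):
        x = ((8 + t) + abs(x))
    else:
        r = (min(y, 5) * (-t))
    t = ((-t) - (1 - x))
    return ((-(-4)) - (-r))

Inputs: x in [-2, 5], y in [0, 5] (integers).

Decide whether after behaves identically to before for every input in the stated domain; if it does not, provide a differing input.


Try x=0, y=0.
before: t becomes 7; next r becomes 2; next (((-y) + min(x, 5)) >= (y * -5)) evaluates to true; next r becomes 9; next ((x * -4) != (-y)) evaluates to false; next r becomes 0; next t becomes -8; next final value 4
after: t becomes 7; next r becomes 2; next ((((-y) * 1) + min(x, 5)) >= (y * -5)) evaluates to true; next r becomes 9; next (not ((x * -4) != (-y))) evaluates to true; next r becomes -7; next t becomes -8; next final value -3
4 and -3 differ, so these are not the same function on this domain.
verdict: not equivalent; witness: x=0, y=0


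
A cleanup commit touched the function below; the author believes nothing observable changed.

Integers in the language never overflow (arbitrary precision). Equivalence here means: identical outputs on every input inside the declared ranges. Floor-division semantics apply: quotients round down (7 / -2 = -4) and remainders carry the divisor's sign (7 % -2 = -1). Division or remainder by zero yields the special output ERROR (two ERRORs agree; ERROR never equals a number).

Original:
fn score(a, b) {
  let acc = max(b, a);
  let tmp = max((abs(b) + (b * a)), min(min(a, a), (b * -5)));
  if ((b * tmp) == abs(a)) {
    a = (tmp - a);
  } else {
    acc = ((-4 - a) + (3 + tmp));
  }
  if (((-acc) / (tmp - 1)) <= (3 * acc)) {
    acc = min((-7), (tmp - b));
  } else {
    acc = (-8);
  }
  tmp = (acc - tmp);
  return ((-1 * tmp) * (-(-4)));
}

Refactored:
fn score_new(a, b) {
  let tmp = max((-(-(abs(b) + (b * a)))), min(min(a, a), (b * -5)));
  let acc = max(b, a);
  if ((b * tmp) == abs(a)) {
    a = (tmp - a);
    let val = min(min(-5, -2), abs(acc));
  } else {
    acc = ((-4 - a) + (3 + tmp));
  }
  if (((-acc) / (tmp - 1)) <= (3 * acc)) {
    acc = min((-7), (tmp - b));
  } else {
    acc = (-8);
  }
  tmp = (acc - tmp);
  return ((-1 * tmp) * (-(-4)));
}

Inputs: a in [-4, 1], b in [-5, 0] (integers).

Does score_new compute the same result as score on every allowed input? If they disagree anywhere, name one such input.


Behavior is preserved: although constant usage differs, statement counts differ, min/max/abs usage differs, local variable names differ, the outputs never diverge.
Spot check at a=0, b=0 — score: acc = 0; tmp = 0; ((b * tmp) == abs(a)) -> true; a = 0; (((-acc) / (tmp - 1)) <= (3 * acc)) -> true; acc = -7; tmp = -7; return 28. score_new: tmp = 0; acc = 0; ((b * tmp) == abs(a)) -> true; a = 0; val = -5; (((-acc) / (tmp - 1)) <= (3 * acc)) -> true; acc = -7; tmp = -7; return 28. Both give 28.
Across all 36 domain points the two functions coincide.
verdict: equivalent


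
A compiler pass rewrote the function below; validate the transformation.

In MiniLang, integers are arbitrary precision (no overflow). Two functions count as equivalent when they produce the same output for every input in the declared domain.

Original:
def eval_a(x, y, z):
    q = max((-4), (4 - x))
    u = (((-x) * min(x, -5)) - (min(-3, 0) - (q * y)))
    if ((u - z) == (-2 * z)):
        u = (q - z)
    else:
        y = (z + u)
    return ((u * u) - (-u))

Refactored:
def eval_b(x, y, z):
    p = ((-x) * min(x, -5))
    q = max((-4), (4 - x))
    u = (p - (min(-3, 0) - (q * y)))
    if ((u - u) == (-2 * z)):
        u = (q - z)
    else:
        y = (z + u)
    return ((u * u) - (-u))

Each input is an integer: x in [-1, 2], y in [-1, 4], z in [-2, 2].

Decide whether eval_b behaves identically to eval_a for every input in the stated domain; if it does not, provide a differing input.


Input x=-1, y=-1, z=0: 42 from eval_a versus 30 from eval_b.
verdict: not equivalent; witness: x=-1, y=-1, z=0


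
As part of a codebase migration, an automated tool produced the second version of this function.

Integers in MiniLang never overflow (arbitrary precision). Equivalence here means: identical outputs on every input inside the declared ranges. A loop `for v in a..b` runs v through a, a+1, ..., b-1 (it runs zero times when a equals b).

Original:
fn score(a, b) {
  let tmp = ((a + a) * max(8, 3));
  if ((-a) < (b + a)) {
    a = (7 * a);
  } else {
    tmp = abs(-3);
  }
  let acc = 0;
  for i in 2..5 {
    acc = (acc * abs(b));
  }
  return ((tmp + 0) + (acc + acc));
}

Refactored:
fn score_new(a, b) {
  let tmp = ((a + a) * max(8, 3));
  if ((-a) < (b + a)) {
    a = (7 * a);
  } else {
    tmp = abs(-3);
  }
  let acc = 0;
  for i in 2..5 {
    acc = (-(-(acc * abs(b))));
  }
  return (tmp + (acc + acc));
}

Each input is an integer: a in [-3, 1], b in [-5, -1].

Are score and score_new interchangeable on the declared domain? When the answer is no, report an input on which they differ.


The two are interchangeable: arithmetic usage differs, plus constant usage differs, and every declared input agrees.
Tracing a=0, b=-3: score: tmp = 0; ((-a) < (b + a)) -> false; tmp = 3; acc = 0; [i=2]; acc = 0; [i=3]; acc = 0; [i=4]; acc = 0; return 3 | score_new: tmp = 0; ((-a) < (b + a)) -> false; tmp = 3; acc = 0; [i=2]; acc = 0; [i=3]; acc = 0; [i=4]; acc = 0; return 3 — matching result 3.
Every one of the 25 inputs gives matching results.
verdict: equivalent


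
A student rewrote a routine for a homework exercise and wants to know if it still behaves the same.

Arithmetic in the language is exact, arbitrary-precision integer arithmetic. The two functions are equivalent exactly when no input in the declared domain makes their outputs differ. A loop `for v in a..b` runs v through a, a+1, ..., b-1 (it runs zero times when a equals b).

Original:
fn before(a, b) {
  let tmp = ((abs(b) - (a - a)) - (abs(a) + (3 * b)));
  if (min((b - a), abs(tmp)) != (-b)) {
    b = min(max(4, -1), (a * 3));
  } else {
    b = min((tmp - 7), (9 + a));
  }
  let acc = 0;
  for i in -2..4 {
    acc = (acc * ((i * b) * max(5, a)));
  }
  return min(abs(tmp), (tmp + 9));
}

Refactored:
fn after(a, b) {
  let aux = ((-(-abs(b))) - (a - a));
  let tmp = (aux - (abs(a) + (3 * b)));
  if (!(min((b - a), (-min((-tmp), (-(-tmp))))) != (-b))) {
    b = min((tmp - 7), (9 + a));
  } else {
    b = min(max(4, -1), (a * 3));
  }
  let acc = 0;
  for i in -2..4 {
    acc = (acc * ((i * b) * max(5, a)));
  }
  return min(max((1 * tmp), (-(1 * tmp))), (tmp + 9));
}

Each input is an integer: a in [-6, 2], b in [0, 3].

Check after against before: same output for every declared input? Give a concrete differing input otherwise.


Reading the diff, among the changes: arithmetic usage differs; and boolean connective usage differs; and local variable names differ; and statement counts differ; and constant usage differs; and min/max/abs usage differs.
As a probe, take a=-4, b=0: before runs tmp becomes -4; next (min((b - a), abs(tmp)) != (-b)) evaluates to true; next b becomes -12; next acc becomes 0; next at i=-2:; next acc becomes 0; next at i=-1:; next acc becomes 0; next at i=0:; next acc becomes 0; next at i=1:; next acc becomes 0; next at i=2:; next acc becomes 0; next at i=3:; next acc becomes 0; next final value 4; after runs aux becomes 0; next tmp becomes -4; next (!(min((b - a), (-min((-tmp), (-(-tmp))))) != (-b))) evaluates to false; next b becomes -12; next acc becomes 0; next at i=-2:; next acc becomes 0; next at i=-1:; next acc becomes 0; next at i=0:; next acc becomes 0; next at i=1:; next acc becomes 0; next at i=2:; next acc becomes 0; next at i=3:; next acc becomes 0; next final value 4; both end at 4.
Across all 36 domain points the two functions coincide.
verdict: equivalent


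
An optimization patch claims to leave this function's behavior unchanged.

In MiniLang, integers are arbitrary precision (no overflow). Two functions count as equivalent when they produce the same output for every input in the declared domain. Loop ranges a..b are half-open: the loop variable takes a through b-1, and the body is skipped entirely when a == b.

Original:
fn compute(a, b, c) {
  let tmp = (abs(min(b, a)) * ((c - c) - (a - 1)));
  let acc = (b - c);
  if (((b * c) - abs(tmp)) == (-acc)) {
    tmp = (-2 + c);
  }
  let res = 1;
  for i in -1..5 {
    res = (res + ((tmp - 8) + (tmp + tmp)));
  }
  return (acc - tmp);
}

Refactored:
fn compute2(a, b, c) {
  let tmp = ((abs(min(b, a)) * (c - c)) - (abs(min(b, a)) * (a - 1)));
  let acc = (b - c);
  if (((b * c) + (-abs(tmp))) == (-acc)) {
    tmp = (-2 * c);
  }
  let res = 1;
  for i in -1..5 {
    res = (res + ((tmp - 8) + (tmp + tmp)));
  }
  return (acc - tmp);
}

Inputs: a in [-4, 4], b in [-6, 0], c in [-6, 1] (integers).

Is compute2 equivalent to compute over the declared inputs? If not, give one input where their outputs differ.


Input a=-4, b=-5, c=-5: 7 from compute versus -10 from compute2.
verdict: not equivalent; witness: a=-4, b=-5, c=-5


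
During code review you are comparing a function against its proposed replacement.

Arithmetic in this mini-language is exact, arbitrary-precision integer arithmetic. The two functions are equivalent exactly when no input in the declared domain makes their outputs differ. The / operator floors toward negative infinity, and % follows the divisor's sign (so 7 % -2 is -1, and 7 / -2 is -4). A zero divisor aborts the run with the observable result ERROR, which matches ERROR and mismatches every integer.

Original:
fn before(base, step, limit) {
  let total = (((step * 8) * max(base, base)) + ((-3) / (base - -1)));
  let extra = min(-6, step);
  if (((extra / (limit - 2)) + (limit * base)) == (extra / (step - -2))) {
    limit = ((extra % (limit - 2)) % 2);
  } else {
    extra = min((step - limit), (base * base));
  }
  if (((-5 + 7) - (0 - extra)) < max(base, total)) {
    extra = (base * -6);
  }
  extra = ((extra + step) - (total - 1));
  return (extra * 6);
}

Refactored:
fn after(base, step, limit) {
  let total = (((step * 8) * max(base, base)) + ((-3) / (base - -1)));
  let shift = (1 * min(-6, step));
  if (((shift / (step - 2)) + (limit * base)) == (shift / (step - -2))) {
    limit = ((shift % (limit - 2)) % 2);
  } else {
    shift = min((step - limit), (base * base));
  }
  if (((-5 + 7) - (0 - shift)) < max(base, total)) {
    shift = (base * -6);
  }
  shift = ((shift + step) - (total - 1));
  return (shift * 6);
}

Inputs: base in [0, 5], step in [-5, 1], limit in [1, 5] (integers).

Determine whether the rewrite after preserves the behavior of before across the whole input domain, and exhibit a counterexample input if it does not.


Evaluate both at base=0, step=-5, limit=2.
before: total := -3 | extra := -6 | divide-by-zero, output ERROR
after: total := -3 | shift := -6 | (((shift / (step - 2)) + (limit * base)) == (shift / (step - -2))): false | shift := -7 | (((-5 + 7) - (0 - shift)) < max(base, total)): true | shift := 0 | shift := -1 | result -6
ERROR vs -6 — the two versions disagree here.
verdict: not equivalent; witness: base=0, step=-5, limit=2


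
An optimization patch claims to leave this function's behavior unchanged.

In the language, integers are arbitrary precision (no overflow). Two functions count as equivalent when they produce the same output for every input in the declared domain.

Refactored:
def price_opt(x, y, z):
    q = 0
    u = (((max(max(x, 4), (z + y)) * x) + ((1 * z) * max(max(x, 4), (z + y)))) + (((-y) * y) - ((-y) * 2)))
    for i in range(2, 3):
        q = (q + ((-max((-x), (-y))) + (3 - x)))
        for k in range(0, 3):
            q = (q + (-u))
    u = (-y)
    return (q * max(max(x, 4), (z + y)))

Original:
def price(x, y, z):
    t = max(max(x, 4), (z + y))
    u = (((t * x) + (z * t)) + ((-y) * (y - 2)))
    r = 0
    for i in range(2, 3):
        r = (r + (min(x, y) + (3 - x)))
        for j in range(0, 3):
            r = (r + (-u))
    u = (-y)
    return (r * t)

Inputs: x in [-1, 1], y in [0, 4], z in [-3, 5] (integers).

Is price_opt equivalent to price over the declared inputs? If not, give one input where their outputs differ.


The two versions differ — the changes include min/max/abs usage differs; and statement counts differ; and constant usage differs; and local variable names differ; and arithmetic usage differs.
Tracing x=1, y=4, z=4: price: t=8, then u=32, then r=0, then (i=2), then r=3, then (j=0), then r=-29, then (j=1), then r=-61, then (j=2), then r=-93, then u=-4, then returns -744 | price_opt: q=0, then u=32, then (i=2), then q=3, then (k=0), then q=-29, then (k=1), then q=-61, then (k=2), then q=-93, then u=-4, then returns -744 — matching result -744.
Every one of the 135 inputs gives matching results.
verdict: equivalent


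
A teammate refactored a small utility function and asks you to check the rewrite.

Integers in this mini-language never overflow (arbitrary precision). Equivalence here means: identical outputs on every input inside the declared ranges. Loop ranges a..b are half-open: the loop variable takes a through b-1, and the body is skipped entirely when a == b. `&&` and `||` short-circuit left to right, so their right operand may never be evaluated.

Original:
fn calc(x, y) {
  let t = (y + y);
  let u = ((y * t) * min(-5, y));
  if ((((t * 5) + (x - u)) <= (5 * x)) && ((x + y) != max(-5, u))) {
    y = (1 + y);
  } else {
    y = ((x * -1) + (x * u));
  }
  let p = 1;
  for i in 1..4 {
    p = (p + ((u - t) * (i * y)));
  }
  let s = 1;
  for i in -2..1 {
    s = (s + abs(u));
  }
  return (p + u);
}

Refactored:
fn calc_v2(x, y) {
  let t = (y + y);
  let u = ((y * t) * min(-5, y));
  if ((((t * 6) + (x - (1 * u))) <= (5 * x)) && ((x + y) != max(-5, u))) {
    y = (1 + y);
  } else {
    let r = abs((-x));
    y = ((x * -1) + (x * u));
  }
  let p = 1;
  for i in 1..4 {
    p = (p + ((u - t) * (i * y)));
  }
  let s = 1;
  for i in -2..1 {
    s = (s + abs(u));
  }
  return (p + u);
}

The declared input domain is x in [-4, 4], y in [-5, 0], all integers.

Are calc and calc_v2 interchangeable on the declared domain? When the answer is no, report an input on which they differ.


Not equivalent: x=4, y=-2 separates them (35385 vs 177).
calc: t := -4 | u := -40 | ((((t * 5) + (x - u)) <= (5 * x)) && ((x + y) != max(-5, u))): false | y := -164 | p := 1 | iter i=1: | p := 5905 | iter i=2: | p := 17713 | iter i=3: | p := 35425 | s := 1 | iter i=-2: | s := 41 | iter i=-1: | s := 81 | iter i=0: | s := 121 | result 35385
calc_v2: t := -4 | u := -40 | ((((t * 6) + (x - (1 * u))) <= (5 * x)) && ((x + y) != max(-5, u))): true | y := -1 | p := 1 | iter i=1: | p := 37 | iter i=2: | p := 109 | iter i=3: | p := 217 | s := 1 | iter i=-2: | s := 41 | iter i=-1: | s := 81 | iter i=0: | s := 121 | result 177
verdict: not equivalent; witness: x=4, y=-2


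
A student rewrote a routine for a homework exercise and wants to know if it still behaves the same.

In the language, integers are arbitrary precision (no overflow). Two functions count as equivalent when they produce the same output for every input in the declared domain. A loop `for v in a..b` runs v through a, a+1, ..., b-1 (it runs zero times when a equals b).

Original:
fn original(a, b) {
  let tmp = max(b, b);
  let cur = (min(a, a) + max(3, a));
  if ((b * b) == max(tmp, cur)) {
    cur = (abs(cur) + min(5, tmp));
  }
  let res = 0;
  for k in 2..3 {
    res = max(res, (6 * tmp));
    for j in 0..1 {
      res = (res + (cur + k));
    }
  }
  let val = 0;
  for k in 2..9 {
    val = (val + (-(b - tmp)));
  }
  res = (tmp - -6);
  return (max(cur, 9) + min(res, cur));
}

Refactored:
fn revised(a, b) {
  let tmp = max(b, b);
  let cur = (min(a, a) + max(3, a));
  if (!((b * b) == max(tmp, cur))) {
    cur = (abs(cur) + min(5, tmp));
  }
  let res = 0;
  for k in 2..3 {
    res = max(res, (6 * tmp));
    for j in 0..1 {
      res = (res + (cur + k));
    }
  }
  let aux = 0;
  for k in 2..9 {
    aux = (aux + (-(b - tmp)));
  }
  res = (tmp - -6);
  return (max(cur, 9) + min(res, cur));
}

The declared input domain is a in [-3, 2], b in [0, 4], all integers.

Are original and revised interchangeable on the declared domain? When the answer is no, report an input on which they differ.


Consider the input a=-3, b=1.
original: tmp = 1; cur = 0; ((b * b) == max(tmp, cur)) -> true; cur = 1; res = 0; [k=2]; res = 6; [j=0]; res = 9; val = 0; [k=2]; val = 0; [k=3]; val = 0; [k=4]; val = 0; [k=5]; val = 0; [k=6]; val = 0; [k=7]; val = 0; [k=8]; val = 0; res = 7; return 10
revised: tmp = 1; cur = 0; (!((b * b) == max(tmp, cur))) -> false; res = 0; [k=2]; res = 6; [j=0]; res = 8; aux = 0; [k=2]; aux = 0; [k=3]; aux = 0; [k=4]; aux = 0; [k=5]; aux = 0; [k=6]; aux = 0; [k=7]; aux = 0; [k=8]; aux = 0; res = 7; return 9
10 and 9 differ, so these are not the same function on this domain.
verdict: not equivalent; witness: a=-3, b=1


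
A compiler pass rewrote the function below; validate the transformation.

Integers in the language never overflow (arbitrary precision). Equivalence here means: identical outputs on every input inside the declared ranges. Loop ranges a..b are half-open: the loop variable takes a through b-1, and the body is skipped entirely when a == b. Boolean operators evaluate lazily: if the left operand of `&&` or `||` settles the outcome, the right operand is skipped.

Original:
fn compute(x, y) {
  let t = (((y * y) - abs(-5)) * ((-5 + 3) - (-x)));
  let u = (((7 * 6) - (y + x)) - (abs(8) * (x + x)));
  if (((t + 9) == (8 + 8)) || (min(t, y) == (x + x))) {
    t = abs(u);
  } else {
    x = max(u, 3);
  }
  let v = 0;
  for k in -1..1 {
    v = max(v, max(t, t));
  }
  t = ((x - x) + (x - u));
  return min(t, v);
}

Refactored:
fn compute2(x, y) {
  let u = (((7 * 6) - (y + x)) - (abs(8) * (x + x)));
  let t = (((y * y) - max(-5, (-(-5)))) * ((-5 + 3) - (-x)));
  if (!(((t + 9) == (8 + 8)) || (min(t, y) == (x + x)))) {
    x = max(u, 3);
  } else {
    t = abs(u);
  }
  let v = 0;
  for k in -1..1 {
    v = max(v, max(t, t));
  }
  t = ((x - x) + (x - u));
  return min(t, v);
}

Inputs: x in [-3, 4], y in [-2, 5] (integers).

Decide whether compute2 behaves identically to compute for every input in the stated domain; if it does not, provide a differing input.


Reading the diff, among the changes: constant usage differs; and boolean connective usage differs; and min/max/abs usage differs.
As a probe, take x=1, y=-1: compute runs t = 4; u = 26; (((t + 9) == (8 + 8)) || (min(t, y) == (x + x))) -> false; x = 26; v = 0; [k=-1]; v = 4; [k=0]; v = 4; t = 0; return 0; compute2 runs u = 26; t = 4; (!(((t + 9) == (8 + 8)) || (min(t, y) == (x + x)))) -> true; x = 26; v = 0; [k=-1]; v = 4; [k=0]; v = 4; t = 0; return 0; both end at 0.
Checked all 64 inputs in the declared domain: the outputs agree on every one.
verdict: equivalent


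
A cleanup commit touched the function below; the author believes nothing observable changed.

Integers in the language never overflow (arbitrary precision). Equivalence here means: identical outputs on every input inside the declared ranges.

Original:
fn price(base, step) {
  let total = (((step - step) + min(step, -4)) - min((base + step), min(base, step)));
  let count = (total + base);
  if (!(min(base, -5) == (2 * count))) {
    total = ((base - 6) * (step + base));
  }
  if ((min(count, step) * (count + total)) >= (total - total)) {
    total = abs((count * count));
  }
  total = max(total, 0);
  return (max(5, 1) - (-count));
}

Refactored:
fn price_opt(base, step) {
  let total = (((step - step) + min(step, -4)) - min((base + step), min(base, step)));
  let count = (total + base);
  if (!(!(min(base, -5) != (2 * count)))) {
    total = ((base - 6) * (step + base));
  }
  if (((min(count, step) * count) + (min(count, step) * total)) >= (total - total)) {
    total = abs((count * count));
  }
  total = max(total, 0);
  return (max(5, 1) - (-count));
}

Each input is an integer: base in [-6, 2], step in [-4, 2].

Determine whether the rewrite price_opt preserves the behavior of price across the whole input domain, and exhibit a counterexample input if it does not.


Although arithmetic usage differs; also comparison usage differs; also boolean connective usage differs; also min/max/abs usage differs, 63/63 inputs agree.
verdict: equivalent


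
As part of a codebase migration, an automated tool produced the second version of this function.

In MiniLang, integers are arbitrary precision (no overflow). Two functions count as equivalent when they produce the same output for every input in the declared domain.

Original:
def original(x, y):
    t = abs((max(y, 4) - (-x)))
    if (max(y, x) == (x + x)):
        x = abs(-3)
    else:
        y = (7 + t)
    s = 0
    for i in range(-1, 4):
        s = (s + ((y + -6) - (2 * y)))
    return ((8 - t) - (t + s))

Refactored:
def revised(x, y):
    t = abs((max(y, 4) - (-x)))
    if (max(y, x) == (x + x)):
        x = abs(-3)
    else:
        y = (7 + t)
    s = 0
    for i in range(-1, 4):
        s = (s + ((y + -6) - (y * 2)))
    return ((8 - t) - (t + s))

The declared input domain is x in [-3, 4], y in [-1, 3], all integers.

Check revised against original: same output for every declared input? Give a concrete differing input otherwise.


Comparing the listings, the differences include: same computation, different form.
One worked example (x=-2, y=2) — original: t := 2 | (max(y, x) == (x + x)): false | y := 9 | s := 0 | iter i=-1: | s := -15 | iter i=0: | s := -30 | iter i=1: | s := -45 | iter i=2: | s := -60 | iter i=3: | s := -75 | result 79; revised: t := 2 | (max(y, x) == (x + x)): false | y := 9 | s := 0 | iter i=-1: | s := -15 | iter i=0: | s := -30 | iter i=1: | s := -45 | iter i=2: | s := -60 | iter i=3: | s := -75 | result 79; agreement on 79.
Checked all 40 inputs in the declared domain: the outputs agree on every one.
verdict: equivalent


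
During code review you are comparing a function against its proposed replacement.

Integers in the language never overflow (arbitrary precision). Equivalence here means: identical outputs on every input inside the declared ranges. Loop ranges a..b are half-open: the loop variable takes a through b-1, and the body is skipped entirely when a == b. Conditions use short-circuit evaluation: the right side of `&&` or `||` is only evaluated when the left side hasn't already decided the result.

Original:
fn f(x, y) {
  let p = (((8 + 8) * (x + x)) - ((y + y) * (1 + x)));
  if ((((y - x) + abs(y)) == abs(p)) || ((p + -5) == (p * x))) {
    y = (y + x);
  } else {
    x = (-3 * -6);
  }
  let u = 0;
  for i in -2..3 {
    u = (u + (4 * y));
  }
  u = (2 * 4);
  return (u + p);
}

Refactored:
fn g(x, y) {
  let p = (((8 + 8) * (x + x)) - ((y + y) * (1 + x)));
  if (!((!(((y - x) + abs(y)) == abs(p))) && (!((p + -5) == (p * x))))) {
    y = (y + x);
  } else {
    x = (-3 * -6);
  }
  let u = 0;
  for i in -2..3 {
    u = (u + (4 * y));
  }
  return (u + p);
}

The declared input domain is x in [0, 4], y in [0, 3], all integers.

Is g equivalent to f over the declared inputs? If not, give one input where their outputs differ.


Take x=0, y=0.
f: p becomes 0; next ((((y - x) + abs(y)) == abs(p)) || ((p + -5) == (p * x))) evaluates to true; next y becomes 0; next u becomes 0; next at i=-2:; next u becomes 0; next at i=-1:; next u becomes 0; next at i=0:; next u becomes 0; next at i=1:; next u becomes 0; next at i=2:; next u becomes 0; next u becomes 8; next final value 8
g: p becomes 0; next (!((!(((y - x) + abs(y)) == abs(p))) && (!((p + -5) == (p * x))))) evaluates to true; next y becomes 0; next u becomes 0; next at i=-2:; next u becomes 0; next at i=-1:; next u becomes 0; next at i=0:; next u becomes 0; next at i=1:; next u becomes 0; next at i=2:; next u becomes 0; next final value 0
8 != 0, so the rewrite changes behavior.
verdict: not equivalent; witness: x=0, y=0


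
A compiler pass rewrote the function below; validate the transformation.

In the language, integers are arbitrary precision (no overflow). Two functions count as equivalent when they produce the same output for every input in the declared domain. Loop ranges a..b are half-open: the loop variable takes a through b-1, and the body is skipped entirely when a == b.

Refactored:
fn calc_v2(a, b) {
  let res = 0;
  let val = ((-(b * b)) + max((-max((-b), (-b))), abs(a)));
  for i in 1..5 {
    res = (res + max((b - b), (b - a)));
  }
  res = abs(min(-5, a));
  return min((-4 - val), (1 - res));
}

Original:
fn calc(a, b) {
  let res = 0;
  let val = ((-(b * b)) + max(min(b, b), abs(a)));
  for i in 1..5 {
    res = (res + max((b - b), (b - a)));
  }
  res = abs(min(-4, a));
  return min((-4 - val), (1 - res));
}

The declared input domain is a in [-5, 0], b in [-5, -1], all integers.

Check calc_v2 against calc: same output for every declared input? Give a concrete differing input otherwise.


There is a counterexample at a=-4, b=-5: -3 on one side, -4 on the other.
calc: res becomes 0; next val becomes -21; next at i=1:; next res becomes 0; next at i=2:; next res becomes 0; next at i=3:; next res becomes 0; next at i=4:; next res becomes 0; next res becomes 4; next final value -3
calc_v2: res becomes 0; next val becomes -21; next at i=1:; next res becomes 0; next at i=2:; next res becomes 0; next at i=3:; next res becomes 0; next at i=4:; next res becomes 0; next res becomes 5; next final value -4
verdict: not equivalent; witness: a=-4, b=-5
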